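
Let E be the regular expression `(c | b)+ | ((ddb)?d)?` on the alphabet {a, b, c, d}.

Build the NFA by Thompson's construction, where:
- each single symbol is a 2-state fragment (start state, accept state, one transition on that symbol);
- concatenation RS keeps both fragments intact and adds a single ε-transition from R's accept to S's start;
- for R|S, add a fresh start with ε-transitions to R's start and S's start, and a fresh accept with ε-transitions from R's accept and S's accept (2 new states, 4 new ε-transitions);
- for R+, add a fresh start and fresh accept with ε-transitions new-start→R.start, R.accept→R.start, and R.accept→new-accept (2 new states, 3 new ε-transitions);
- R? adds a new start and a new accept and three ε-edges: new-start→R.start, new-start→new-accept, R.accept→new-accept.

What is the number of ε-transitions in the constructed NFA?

20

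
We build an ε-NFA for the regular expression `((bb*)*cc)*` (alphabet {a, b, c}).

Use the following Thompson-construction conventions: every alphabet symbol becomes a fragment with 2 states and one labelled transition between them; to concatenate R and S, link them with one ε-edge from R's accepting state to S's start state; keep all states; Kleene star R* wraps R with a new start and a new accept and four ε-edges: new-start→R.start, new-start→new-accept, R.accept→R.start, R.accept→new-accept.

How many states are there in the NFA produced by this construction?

14

Recursing over subexpressions:
Each of the 4 symbol leaves contributes a 2-state fragment.
  b* : 4 states
  bb* : 6 states
  (bb*)* : 8 states
  (bb*)*cc : 12 states
  ((bb*)*cc)* : 14 states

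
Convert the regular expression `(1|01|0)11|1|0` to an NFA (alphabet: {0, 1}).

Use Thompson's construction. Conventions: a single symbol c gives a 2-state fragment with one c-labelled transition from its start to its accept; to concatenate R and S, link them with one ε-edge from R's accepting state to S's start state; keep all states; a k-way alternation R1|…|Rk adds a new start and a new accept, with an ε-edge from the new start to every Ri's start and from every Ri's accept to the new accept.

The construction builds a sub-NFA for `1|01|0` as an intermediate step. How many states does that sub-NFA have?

10

Fragment for `1|01|0`:
Each of the 4 symbol leaves contributes a 2-state fragment.
  01 → 4 states
  1|01|0 → 10 states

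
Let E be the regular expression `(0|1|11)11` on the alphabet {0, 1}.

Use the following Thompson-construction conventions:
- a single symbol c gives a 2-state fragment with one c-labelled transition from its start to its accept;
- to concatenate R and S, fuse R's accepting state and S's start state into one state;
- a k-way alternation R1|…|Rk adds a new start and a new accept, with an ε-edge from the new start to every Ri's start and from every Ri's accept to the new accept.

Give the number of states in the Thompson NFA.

11

Building bottom-up:
Each of the 6 symbol leaves contributes a 2-state fragment.
  11 — 3 states
  0|1|11 — 9 states
  (0|1|11)11 — 11 states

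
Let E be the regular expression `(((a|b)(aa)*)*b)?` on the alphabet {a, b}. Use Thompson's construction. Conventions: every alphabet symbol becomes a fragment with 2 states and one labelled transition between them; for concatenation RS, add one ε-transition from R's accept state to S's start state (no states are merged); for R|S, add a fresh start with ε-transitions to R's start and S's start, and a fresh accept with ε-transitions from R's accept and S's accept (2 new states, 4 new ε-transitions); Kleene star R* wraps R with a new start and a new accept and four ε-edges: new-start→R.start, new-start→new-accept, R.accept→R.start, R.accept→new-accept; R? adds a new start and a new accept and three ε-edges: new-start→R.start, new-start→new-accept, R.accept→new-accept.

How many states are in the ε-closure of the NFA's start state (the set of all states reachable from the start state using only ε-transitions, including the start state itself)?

8

Let C(F) = |ε-closure(F.start)| within fragment F, and note whether F accepts ε. Symbol fragments have C = 1 and do not accept ε. Then:
  a|b → new start ε-reaches every alternative's start; none of them accept ε, so the new accept is not reached: |closure| = 1 + 1 + 1 = 3
  aa → |closure| equals the left operand's closure size = 1 (its accept is not ε-reachable, so the closure stops there)
  (aa)* → new start has ε-edges to the inner start and to the new accept, so |closure| = 2 + 1 = 3
  (a|b)(aa)* → |closure| equals the left operand's closure size = 3 (its accept is not ε-reachable, so the closure stops there)
  ((a|b)(aa)*)* → the star's fresh start ε-reaches both the body's start and the fresh accept: |closure| = 2 + 3 = 5
  ((a|b)(aa)*)*b → the left operand accepts ε, so the closure extends into the next operand (via the concat ε-link); |closure| = 5 + 1 = 6
  (((a|b)(aa)*)*b)? → new start has ε-edges to the inner start and to the new accept, so |closure| = 2 + 6 = 8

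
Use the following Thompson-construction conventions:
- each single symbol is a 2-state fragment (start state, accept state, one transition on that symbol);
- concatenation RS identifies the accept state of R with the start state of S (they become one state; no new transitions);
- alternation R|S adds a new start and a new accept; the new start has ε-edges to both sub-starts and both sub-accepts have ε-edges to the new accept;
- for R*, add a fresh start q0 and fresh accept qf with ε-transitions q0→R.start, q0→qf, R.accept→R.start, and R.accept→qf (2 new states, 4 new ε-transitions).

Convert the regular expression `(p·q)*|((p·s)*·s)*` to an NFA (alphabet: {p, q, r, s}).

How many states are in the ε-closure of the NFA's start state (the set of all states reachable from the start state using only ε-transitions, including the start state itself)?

Compute the ε-closure size of each fragment's start state recursively; a symbol fragment's start has no outgoing ε-edge, so its closure is just itself (size 1).
  p·q — |ε-closure| equals the left operand's closure size = 1 (its accept is not ε-reachable, so the closure stops there)
  (p·q)* — the star's fresh start ε-reaches both the body's start and the fresh accept: |ε-closure| = 2 + 1 = 3
  p·s — |ε-closure| equals the left operand's closure size = 1 (its accept is not ε-reachable, so the closure stops there)
  (p·s)* — the star's fresh start ε-reaches both the body's start and the fresh accept: |ε-closure| = 2 + 1 = 3
  (p·s)*·s — |ε-closure| = 3 + (1−1) = 3 (closure spills across the concat boundary because the left factor accepts ε)
  ((p·s)*·s)* — the star's fresh start ε-reaches both the body's start and the fresh accept: |ε-closure| = 2 + 3 = 5
  (p·q)*|((p·s)*·s)* — new start ε-reaches every alternative's start; at least one alternative accepts ε, so the union's new accept is reached too: |ε-closure| = 1 + 3 + 5 + 1 = 10

10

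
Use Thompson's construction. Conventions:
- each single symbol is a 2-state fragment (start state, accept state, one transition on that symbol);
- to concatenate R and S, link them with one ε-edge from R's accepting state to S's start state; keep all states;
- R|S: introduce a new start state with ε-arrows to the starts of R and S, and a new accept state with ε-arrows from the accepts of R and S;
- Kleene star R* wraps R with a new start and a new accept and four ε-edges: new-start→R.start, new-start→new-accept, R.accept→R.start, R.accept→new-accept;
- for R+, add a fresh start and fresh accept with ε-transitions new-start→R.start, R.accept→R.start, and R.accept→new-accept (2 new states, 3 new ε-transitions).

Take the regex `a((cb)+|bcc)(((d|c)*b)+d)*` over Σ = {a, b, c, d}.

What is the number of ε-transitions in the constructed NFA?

29

By structural recursion:
Each of the 10 symbol leaves contributes 0 ε-transitions.
  cb : 1 ε-transition
  (cb)+ : 4 ε-transitions
  bcc : 2 ε-transitions
  (cb)+|bcc : 10 ε-transitions
  d|c : 4 ε-transitions
  (d|c)* : 8 ε-transitions
  (d|c)*b : 9 ε-transitions
  ((d|c)*b)+ : 12 ε-transitions
  ((d|c)*b)+d : 13 ε-transitions
  (((d|c)*b)+d)* : 17 ε-transitions
  a((cb)+|bcc)(((d|c)*b)+d)* : 29 ε-transitions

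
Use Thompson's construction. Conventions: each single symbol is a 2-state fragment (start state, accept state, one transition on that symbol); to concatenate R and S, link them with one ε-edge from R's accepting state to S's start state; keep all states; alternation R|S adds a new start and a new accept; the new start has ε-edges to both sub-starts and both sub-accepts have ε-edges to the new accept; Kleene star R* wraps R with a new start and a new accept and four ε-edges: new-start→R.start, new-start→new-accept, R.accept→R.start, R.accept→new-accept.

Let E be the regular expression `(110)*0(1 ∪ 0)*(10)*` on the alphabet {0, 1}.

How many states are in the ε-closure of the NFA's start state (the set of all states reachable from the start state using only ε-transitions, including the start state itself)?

Let C(F) = |ε-closure(F.start)| within fragment F, and note whether F accepts ε. Symbol fragments have C = 1 and do not accept ε. Then:
  110 — |closure| equals the left operand's closure size = 1 (its accept is not ε-reachable, so the closure stops there)
  (110)* — new start has ε-edges to the inner start and to the new accept, so |closure| = 2 + 1 = 3
  1 ∪ 0 — |closure| = 1 + 1 + 1 = 3 (the new accept is not ε-reachable since no branch accepts ε)
  (1 ∪ 0)* — |closure| = 1 (new start) + 3 (body) + 1 (new accept) = 5
  10 — same as the first factor's closure: |closure| = 1
  (10)* — |closure| = 1 (new start) + 1 (body) + 1 (new accept) = 3
  (110)*0(1 ∪ 0)*(10)* — the left operand accepts ε, so the closure extends into the next operand (via the concat ε-link); |closure| = 3 + 1 = 4

4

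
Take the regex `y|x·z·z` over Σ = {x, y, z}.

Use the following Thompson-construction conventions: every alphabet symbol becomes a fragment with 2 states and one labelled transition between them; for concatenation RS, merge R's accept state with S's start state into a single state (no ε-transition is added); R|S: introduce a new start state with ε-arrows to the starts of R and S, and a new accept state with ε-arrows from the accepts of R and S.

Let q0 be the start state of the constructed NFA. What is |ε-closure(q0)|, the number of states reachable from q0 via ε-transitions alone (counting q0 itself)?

3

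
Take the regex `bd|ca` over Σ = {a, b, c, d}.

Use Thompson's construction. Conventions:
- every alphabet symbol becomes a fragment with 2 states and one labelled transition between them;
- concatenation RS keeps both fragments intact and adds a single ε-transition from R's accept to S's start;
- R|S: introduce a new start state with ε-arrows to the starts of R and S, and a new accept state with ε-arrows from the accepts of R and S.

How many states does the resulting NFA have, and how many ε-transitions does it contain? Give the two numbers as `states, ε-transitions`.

Building bottom-up:
Each of the 4 symbol leaves contributes 2 states and 0 ε-transitions.
  bd = 4 states, 1 ε-transition
  ca = 4 states, 1 ε-transition
  bd|ca = 10 states, 6 ε-transitions

10, 6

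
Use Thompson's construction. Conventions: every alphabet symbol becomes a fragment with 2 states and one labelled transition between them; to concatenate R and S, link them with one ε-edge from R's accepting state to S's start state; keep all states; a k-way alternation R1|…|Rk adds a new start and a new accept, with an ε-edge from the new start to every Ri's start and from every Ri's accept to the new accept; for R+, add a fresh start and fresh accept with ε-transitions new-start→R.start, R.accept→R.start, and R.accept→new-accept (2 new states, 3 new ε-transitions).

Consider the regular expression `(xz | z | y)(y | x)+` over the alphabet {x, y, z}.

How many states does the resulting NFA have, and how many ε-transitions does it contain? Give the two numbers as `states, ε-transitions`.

Bottom-up over the parse tree:
Each of the 6 symbol leaves contributes 2 states and 0 ε-transitions.
  xz → 4 states, 1 ε-transition
  xz | z | y → 10 states, 7 ε-transitions
  y | x → 6 states, 4 ε-transitions
  (y | x)+ → 8 states, 7 ε-transitions
  (xz | z | y)(y | x)+ → 18 states, 15 ε-transitions

18, 15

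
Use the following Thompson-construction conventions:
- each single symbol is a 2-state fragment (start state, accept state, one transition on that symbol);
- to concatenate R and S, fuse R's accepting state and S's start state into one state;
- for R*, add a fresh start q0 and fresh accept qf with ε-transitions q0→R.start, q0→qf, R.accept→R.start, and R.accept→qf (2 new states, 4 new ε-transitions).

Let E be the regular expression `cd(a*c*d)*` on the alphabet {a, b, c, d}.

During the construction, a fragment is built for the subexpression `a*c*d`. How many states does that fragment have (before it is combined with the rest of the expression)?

8

Fragment for `a*c*d`:
Each of the 3 symbol leaves contributes a 2-state fragment.
  a* : 4 states
  c* : 4 states
  a*c*d : 8 states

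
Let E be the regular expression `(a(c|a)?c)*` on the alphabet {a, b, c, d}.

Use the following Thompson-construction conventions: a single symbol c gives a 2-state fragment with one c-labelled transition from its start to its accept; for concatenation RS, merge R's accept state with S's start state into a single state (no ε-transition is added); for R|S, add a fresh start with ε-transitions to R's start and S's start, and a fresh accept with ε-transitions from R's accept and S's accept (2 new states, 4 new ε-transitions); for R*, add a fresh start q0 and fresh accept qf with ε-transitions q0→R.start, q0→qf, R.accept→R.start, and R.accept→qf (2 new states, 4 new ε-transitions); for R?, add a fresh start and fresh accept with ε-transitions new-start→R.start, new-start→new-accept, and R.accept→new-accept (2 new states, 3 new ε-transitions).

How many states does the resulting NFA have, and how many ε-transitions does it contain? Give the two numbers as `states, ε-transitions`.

12, 11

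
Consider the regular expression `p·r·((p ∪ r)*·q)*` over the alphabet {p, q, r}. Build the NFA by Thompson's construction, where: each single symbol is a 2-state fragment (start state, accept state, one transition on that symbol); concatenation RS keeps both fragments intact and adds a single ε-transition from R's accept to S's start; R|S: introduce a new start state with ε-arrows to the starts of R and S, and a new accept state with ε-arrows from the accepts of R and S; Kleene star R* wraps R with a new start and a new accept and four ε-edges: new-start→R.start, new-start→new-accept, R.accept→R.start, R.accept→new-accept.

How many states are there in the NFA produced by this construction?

Bottom-up over the parse tree:
Each of the 5 symbol leaves contributes a 2-state fragment.
  p ∪ r = 6 states
  (p ∪ r)* = 8 states
  (p ∪ r)*·q = 10 states
  ((p ∪ r)*·q)* = 12 states
  p·r·((p ∪ r)*·q)* = 16 states

16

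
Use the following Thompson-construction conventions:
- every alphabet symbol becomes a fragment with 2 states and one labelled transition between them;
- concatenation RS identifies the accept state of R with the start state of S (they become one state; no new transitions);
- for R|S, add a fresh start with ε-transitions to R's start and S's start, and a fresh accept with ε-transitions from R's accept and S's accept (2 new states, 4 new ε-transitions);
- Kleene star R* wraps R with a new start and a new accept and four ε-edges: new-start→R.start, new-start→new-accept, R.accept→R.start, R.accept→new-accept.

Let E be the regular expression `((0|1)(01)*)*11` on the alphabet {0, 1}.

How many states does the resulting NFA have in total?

Bottom-up over the parse tree:
Each of the 6 symbol leaves contributes a 2-state fragment.
  0|1 — 6 states
  01 — 3 states
  (01)* — 5 states
  (0|1)(01)* — 10 states
  ((0|1)(01)*)* — 12 states
  ((0|1)(01)*)*11 — 14 states

14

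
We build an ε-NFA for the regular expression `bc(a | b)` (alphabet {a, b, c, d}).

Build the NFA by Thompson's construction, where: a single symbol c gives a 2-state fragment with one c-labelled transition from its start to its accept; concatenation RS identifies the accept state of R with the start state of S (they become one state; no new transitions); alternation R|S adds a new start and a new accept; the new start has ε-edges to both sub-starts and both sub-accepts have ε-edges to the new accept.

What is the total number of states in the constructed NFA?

8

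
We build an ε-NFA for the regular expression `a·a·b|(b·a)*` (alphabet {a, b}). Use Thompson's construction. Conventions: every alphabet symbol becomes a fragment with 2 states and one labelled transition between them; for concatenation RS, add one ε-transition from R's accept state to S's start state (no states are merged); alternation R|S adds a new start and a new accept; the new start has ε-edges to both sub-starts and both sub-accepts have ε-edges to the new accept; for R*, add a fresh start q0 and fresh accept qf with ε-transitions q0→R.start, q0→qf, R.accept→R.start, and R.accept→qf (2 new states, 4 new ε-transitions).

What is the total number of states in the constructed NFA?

14

Building bottom-up:
Each of the 5 symbol leaves contributes a 2-state fragment.
  a·a·b : 6 states
  b·a : 4 states
  (b·a)* : 6 states
  a·a·b|(b·a)* : 14 states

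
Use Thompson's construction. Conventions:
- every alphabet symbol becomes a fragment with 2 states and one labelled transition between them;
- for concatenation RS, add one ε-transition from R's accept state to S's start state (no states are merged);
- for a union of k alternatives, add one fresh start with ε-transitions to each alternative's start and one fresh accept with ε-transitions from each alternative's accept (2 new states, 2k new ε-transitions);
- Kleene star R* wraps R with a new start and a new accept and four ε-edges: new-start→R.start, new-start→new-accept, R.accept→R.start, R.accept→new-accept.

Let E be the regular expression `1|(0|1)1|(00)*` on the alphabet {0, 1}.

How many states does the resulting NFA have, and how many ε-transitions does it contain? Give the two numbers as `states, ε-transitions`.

By structural recursion:
Each of the 6 symbol leaves contributes 2 states and 0 ε-transitions.
  0|1 → 6 states, 4 ε-transitions
  (0|1)1 → 8 states, 5 ε-transitions
  00 → 4 states, 1 ε-transition
  (00)* → 6 states, 5 ε-transitions
  1|(0|1)1|(00)* → 18 states, 16 ε-transitions

18, 16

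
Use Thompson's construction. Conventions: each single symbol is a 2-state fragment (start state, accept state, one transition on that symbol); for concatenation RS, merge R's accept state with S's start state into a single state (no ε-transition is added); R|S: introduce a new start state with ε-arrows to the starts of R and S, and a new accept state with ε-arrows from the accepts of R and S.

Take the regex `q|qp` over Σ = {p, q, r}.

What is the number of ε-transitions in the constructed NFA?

4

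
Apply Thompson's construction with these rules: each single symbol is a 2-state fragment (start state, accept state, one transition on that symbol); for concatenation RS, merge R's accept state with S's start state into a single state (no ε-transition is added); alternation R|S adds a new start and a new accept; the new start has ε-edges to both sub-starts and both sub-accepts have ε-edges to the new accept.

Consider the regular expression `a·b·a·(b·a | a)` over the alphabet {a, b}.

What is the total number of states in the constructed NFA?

10

Building bottom-up:
Each of the 6 symbol leaves contributes a 2-state fragment.
  b·a — 3 states
  b·a | a — 7 states
  a·b·a·(b·a | a) — 10 states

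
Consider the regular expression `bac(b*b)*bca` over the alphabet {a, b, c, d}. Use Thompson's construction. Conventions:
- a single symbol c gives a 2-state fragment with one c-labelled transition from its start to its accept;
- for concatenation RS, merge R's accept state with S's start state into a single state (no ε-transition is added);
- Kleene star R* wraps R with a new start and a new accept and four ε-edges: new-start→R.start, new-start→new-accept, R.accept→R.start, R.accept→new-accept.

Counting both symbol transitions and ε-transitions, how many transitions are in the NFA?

16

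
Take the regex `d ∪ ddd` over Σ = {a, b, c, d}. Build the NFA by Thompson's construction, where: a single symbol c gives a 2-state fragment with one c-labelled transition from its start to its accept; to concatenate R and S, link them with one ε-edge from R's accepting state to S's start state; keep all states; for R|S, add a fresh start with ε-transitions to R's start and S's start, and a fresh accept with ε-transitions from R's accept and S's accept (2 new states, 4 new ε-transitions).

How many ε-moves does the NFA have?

Recursing over subexpressions:
Each of the 4 symbol leaves contributes 0 ε-transitions.
  ddd = 2 ε-transitions
  d ∪ ddd = 6 ε-transitions

6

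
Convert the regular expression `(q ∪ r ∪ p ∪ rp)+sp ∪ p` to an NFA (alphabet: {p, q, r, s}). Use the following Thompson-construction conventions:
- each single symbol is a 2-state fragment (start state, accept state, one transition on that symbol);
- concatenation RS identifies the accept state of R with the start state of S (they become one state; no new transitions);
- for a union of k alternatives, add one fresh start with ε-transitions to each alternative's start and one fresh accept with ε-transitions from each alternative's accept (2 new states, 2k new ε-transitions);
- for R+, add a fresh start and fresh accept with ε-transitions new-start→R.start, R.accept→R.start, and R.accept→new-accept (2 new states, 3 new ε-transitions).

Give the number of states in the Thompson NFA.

19

By structural recursion:
Each of the 8 symbol leaves contributes a 2-state fragment.
  rp : 3 states
  q ∪ r ∪ p ∪ rp : 11 states
  (q ∪ r ∪ p ∪ rp)+ : 13 states
  (q ∪ r ∪ p ∪ rp)+sp : 15 states
  (q ∪ r ∪ p ∪ rp)+sp ∪ p : 19 states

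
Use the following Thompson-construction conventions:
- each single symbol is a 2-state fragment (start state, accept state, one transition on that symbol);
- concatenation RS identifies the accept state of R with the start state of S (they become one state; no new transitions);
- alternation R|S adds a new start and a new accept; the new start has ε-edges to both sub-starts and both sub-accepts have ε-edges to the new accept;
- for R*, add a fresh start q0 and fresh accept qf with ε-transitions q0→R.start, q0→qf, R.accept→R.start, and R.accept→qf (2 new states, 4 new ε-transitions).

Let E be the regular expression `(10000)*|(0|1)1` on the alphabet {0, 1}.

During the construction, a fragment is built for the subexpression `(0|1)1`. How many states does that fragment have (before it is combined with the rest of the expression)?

Fragment for `(0|1)1`:
Each of the 3 symbol leaves contributes a 2-state fragment.
  0|1 : 6 states
  (0|1)1 : 7 states

7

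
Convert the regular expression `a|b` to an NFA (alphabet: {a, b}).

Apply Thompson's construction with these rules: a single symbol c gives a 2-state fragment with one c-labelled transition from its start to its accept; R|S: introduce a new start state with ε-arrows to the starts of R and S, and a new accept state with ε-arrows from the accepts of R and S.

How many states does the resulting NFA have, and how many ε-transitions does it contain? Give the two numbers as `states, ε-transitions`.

6, 4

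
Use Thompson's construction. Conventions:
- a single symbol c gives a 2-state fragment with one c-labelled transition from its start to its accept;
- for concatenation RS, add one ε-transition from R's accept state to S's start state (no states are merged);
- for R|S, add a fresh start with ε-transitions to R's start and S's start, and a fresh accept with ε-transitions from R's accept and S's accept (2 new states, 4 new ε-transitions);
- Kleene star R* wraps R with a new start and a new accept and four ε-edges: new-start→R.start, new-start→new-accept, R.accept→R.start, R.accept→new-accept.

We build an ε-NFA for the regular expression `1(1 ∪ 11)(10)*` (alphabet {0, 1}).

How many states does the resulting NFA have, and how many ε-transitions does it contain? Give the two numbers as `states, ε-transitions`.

Recursing over subexpressions:
Each of the 6 symbol leaves contributes 2 states and 0 ε-transitions.
  11 — 4 states, 1 ε-transition
  1 ∪ 11 — 8 states, 5 ε-transitions
  10 — 4 states, 1 ε-transition
  (10)* — 6 states, 5 ε-transitions
  1(1 ∪ 11)(10)* — 16 states, 12 ε-transitions

16, 12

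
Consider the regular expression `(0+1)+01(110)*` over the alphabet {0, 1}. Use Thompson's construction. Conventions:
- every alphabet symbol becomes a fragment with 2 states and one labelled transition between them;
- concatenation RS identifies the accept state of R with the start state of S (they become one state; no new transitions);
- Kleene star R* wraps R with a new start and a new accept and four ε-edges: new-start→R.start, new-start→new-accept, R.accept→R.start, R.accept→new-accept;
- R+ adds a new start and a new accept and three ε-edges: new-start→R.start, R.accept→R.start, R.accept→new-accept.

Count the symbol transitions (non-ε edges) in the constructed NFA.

By structural recursion:
Each of the 7 symbol leaves contributes exactly 1 symbol transition.
  0+ : 1 symbol transition
  0+1 : 2 symbol transitions
  (0+1)+ : 2 symbol transitions
  110 : 3 symbol transitions
  (110)* : 3 symbol transitions
  (0+1)+01(110)* : 7 symbol transitions

7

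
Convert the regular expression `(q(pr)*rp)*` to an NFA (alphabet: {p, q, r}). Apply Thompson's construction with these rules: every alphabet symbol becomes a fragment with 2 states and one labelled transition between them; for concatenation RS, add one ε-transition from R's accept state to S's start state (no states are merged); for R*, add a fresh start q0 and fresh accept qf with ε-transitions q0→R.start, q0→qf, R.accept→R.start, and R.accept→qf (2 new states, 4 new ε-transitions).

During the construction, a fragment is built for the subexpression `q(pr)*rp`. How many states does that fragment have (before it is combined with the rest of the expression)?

12

Fragment for `q(pr)*rp`:
Each of the 5 symbol leaves contributes a 2-state fragment.
  pr — 4 states
  (pr)* — 6 states
  q(pr)*rp — 12 states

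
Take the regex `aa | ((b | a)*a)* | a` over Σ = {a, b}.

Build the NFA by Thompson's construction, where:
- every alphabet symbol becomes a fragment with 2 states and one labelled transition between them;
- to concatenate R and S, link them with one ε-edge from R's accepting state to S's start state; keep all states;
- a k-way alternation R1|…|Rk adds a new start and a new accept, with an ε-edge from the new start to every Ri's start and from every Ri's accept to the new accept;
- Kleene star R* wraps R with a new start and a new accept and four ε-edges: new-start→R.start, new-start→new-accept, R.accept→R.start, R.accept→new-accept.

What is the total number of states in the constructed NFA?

20

By structural recursion:
Each of the 6 symbol leaves contributes a 2-state fragment.
  aa — 4 states
  b | a — 6 states
  (b | a)* — 8 states
  (b | a)*a — 10 states
  ((b | a)*a)* — 12 states
  aa | ((b | a)*a)* | a — 20 states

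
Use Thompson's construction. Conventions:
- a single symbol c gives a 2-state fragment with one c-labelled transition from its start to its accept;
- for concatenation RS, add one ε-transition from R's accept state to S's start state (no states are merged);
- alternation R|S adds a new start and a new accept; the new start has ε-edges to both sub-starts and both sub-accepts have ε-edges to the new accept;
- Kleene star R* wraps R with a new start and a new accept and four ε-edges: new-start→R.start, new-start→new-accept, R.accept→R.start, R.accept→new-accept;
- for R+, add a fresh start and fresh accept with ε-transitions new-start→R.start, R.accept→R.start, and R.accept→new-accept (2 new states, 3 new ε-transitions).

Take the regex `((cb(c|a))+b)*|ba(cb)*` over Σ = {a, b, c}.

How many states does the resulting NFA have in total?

28

By structural recursion:
Each of the 9 symbol leaves contributes a 2-state fragment.
  c|a → 6 states
  cb(c|a) → 10 states
  (cb(c|a))+ → 12 states
  (cb(c|a))+b → 14 states
  ((cb(c|a))+b)* → 16 states
  cb → 4 states
  (cb)* → 6 states
  ba(cb)* → 10 states
  ((cb(c|a))+b)*|ba(cb)* → 28 states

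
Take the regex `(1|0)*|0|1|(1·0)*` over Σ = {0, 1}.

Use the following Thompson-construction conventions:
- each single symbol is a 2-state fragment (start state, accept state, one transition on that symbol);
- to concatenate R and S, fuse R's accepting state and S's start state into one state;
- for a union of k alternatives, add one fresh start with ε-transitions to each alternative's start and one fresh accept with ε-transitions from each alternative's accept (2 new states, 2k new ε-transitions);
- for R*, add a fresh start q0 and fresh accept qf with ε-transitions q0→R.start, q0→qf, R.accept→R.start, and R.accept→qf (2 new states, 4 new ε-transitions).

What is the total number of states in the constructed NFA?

Recursing over subexpressions:
Each of the 6 symbol leaves contributes a 2-state fragment.
  1|0 — 6 states
  (1|0)* — 8 states
  1·0 — 3 states
  (1·0)* — 5 states
  (1|0)*|0|1|(1·0)* — 19 states

19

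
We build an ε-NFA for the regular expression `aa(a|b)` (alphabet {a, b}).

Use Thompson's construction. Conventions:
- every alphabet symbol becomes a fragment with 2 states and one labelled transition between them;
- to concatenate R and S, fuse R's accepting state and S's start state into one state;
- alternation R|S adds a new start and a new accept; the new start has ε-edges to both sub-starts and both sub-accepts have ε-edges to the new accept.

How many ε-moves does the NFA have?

Bottom-up over the parse tree:
Each of the 4 symbol leaves contributes 0 ε-transitions.
  a|b : 4 ε-transitions
  aa(a|b) : 4 ε-transitions

4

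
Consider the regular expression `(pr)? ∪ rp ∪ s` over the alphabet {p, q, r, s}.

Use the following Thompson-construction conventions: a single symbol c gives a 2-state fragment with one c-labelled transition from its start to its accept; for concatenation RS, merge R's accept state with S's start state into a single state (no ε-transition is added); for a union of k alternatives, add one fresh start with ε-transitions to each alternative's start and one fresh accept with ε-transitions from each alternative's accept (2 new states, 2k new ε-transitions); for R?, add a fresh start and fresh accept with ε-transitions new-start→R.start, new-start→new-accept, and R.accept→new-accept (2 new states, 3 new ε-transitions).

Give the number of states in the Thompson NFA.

Per subexpression:
Each of the 5 symbol leaves contributes a 2-state fragment.
  pr → 3 states
  (pr)? → 5 states
  rp → 3 states
  (pr)? ∪ rp ∪ s → 12 states

12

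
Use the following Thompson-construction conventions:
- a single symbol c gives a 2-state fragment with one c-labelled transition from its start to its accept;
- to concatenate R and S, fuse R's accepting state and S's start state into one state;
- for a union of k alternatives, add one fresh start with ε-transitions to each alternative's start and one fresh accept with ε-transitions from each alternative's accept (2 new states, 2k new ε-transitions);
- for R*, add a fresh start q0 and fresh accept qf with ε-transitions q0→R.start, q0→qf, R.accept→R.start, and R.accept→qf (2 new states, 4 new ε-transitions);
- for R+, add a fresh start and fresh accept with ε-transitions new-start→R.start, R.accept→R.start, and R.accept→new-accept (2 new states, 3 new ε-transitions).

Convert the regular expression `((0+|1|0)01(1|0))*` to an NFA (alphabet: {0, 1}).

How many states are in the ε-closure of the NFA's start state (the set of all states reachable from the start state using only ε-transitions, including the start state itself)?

Compute the ε-closure size of each fragment's start state recursively; a symbol fragment's start has no outgoing ε-edge, so its closure is just itself (size 1).
  0+ : C = 1 + 1 = 2 (the body doesn't accept ε, so the new accept is not reached)
  0+|1|0 : new start ε-reaches every alternative's start; none of them accept ε, so the new accept is not reached: C = 1 + 2 + 1 + 1 = 5
  1|0 : new start ε-reaches every alternative's start; none of them accept ε, so the new accept is not reached: C = 1 + 1 + 1 = 3
  (0+|1|0)01(1|0) : C equals the left operand's closure size = 5 (its accept is not ε-reachable, so the closure stops there)
  ((0+|1|0)01(1|0))* : C = 1 (new start) + 5 (body) + 1 (new accept) = 7

7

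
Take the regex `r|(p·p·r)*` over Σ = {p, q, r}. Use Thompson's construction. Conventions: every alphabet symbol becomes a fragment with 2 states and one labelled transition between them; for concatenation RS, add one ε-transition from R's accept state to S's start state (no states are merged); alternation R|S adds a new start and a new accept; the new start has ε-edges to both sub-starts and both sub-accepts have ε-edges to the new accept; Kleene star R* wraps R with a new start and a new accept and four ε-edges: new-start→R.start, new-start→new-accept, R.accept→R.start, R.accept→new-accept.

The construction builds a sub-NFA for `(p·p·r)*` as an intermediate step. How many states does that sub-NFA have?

Fragment for `(p·p·r)*`:
Each of the 3 symbol leaves contributes a 2-state fragment.
  p·p·r = 6 states
  (p·p·r)* = 8 states

8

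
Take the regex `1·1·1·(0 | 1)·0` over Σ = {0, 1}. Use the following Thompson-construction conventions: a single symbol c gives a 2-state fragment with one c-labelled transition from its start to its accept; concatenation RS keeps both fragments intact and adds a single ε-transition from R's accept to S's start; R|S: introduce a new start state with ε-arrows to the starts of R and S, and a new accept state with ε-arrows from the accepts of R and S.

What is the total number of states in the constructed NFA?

Bottom-up over the parse tree:
Each of the 6 symbol leaves contributes a 2-state fragment.
  0 | 1 → 6 states
  1·1·1·(0 | 1)·0 → 14 states

14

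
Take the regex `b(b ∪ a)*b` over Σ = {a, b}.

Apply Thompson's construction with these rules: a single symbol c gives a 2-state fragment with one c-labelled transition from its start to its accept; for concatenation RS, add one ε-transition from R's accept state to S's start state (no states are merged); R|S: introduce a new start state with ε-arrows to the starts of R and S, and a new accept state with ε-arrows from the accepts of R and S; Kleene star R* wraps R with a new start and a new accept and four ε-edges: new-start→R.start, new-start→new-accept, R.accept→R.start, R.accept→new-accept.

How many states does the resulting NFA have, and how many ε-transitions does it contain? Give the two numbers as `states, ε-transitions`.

12, 10

Per subexpression:
Each of the 4 symbol leaves contributes 2 states and 0 ε-transitions.
  b ∪ a — 6 states, 4 ε-transitions
  (b ∪ a)* — 8 states, 8 ε-transitions
  b(b ∪ a)*b — 12 states, 10 ε-transitions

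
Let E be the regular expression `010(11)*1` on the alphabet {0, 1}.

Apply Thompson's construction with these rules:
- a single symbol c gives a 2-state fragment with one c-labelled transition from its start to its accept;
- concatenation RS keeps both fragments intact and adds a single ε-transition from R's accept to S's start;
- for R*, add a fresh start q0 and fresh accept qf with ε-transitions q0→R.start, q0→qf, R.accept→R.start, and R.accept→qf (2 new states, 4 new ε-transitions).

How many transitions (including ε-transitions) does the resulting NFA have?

15

Per subexpression:
Each of the 6 symbol leaves contributes 1 transition (1 symbol, 0 ε).
  11 → 3 transitions (2 symbol, 1 ε)
  (11)* → 7 transitions (2 symbol, 5 ε)
  010(11)*1 → 15 transitions (6 symbol, 9 ε)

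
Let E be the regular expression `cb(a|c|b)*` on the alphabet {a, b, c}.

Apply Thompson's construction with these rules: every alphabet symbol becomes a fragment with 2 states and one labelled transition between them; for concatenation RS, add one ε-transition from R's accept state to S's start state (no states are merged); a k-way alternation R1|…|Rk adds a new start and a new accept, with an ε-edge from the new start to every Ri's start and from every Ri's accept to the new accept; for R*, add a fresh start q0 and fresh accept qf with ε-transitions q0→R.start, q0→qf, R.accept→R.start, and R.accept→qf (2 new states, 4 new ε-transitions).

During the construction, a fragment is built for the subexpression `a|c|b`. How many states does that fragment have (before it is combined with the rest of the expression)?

Fragment for `a|c|b`:
Each of the 3 symbol leaves contributes a 2-state fragment.
  a|c|b → 8 states

8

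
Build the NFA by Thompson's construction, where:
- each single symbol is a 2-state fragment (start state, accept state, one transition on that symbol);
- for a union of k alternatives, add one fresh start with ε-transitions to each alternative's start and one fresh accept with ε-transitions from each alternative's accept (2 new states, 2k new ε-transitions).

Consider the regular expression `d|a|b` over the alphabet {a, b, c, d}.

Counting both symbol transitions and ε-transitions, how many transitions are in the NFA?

9

Bottom-up over the parse tree:
Each of the 3 symbol leaves contributes 1 transition (1 symbol, 0 ε).
  d|a|b : 9 transitions (3 symbol, 6 ε)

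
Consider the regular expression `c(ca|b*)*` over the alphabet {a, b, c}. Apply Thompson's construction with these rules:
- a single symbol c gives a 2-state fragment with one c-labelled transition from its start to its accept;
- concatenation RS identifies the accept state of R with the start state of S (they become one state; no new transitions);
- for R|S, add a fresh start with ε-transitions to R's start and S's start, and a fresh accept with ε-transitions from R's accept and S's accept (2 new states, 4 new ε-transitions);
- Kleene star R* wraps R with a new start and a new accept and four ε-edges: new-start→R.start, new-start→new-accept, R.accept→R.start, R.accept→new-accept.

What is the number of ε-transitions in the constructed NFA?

12

Per subexpression:
Each of the 4 symbol leaves contributes 0 ε-transitions.
  ca — 0 ε-transitions
  b* — 4 ε-transitions
  ca|b* — 8 ε-transitions
  (ca|b*)* — 12 ε-transitions
  c(ca|b*)* — 12 ε-transitions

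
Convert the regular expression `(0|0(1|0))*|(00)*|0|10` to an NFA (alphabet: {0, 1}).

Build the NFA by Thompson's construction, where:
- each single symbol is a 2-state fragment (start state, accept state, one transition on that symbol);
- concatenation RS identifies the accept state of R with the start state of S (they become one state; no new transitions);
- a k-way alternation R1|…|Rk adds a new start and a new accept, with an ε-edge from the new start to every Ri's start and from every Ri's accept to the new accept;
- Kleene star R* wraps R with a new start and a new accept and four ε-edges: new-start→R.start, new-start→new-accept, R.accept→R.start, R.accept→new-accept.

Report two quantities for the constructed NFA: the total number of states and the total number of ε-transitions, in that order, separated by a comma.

Bottom-up over the parse tree:
Each of the 9 symbol leaves contributes 2 states and 0 ε-transitions.
  1|0 — 6 states, 4 ε-transitions
  0(1|0) — 7 states, 4 ε-transitions
  0|0(1|0) — 11 states, 8 ε-transitions
  (0|0(1|0))* — 13 states, 12 ε-transitions
  00 — 3 states, 0 ε-transitions
  (00)* — 5 states, 4 ε-transitions
  10 — 3 states, 0 ε-transitions
  (0|0(1|0))*|(00)*|0|10 — 25 states, 24 ε-transitions

25, 24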